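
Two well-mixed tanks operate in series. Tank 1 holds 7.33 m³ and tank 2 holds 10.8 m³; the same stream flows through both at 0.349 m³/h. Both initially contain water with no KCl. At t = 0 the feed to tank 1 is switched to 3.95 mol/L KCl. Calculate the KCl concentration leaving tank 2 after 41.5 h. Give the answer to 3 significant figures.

Species balance on tank i: dCᵢ/dt = (Cᵢ₋₁ − Cᵢ)/τᵢ with τᵢ = Vᵢ/Q.
τ₁ = 7.33/0.349 = 21.003 h; τ₂ = 10.8/0.349 = 30.946 h.
Tank 1: C₁ = C_in(1 − e^(−t/τ₁)). Tank 2 (τ₁ ≠ τ₂): C₂ = C_in[1 − (τ₁ e^(−t/τ₁) − τ₂ e^(−t/τ₂))/(τ₁ − τ₂)].
At t = 41.5: e^(−t/τ₁) = 0.13863, e^(−t/τ₂) = 0.26157.
C₂ = 3.95·[1 − (21.003·0.13863 − 30.946·0.26157)/(-9.9427)] = 3.95·0.47875 = 1.8911 mol/L.

1.89 mol/L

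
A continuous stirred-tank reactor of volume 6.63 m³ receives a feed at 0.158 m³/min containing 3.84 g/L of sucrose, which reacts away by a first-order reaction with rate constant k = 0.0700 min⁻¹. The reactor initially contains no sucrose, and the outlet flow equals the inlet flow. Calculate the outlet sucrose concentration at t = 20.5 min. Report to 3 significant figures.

0.833 g/L

Species balance: V dC/dt = Q C_in − Q C − k V C.
dC/dt = (Q/V) C_in − (Q/V + k) C; effective rate a = Q/V + k = 0.023831 + 0.0700 = 0.093831 min⁻¹.
C_ss = Q C_in/(Q + kV) = 0.97528 g/L; C(t) = C_ss + (C₀ − C_ss) e^(−a t).
C(20.5) = 0.97528 + (-0.97528)·e^(−0.093831·20.5) = 0.97528 + (-0.97528)·0.14609 = 0.83280 g/L.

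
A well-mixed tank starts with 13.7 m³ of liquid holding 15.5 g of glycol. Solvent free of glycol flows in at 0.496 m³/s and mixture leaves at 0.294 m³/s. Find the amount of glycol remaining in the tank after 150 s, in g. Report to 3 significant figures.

Total volume: dV/dt = Q_in − Q_out = 0.20200 m³/s, so V(t) = 13.7 + 0.20200 t and V(150) = 44.000 m³.
Species balance (pure solvent in): dm/dt = −Q_out · m/V(t).
dm/m = −Q_out dt/(V₀ + 0.20200 t); integrating gives ln(m/m₀) = −(Q_out/(Q_in−Q_out)) ln(V/V₀).
m = m₀ (V₀/V)^(Q_out/(Q_in−Q_out)) = 15.5 × (13.7/44.000)^(1.4554) = 2.8367 g.

2.84 g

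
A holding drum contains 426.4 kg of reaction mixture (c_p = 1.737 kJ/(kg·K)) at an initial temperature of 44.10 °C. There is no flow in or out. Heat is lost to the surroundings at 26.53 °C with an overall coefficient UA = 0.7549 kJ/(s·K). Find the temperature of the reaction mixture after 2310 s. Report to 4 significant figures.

Lumped-capacitance energy balance: M c_p dT/dt = UA(T_amb − T).
dT/dt = (T_ss − T)/τ with T_ss = T_amb = 26.5300 °C, τ = M c_p/UA = 426.4·1.737/0.7549 = 981.132 s.
This is linear first-order; T(t) = T_ss + (T₀ − T_ss) e^(−t/τ).
T(2310) = 26.5300 + (17.5700)·0.0949483 = 28.1982 °C.

28.20 °C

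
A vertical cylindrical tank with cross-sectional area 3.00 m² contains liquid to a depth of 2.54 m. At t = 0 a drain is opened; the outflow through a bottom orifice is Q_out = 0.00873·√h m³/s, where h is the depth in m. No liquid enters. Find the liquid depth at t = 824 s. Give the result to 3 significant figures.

0.156 m

Unsteady balance on liquid volume: A dh/dt = −0.00873 √h.
∫ h^(−1/2) dh = −(0.00873/A) ∫ dt, giving 2√h = 2√h₀ − (0.00873/A) t.
√h = √2.54 − 0.00873·824/(2·3.00) = 1.5937 − 1.1989 = 0.39482.
h = 0.39482² = 0.15588 m.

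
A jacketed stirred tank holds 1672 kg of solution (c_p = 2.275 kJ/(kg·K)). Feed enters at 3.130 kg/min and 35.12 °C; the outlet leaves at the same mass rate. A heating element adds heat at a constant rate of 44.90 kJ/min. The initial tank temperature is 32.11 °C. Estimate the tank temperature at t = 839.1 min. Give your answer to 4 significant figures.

Heat balance on the well-mixed liquid: M c_p dT/dt = ṁ c_p (T_in − T) + 44.90.
τ = M/ṁ = 534.185 min; T_ss = T_in + Q̇/(ṁ c_p) = 35.12 + 44.90/(3.130·2.275) = 41.4255 °C.
Solution: T(t) = T_ss + (T₀ − T_ss) e^(−t/τ).
T(839.1) = 41.4255 + (-9.31552)·e^(−839.1/534.185) = 41.4255 + (-9.31552)·0.207878 = 39.4890 °C.

39.49 °C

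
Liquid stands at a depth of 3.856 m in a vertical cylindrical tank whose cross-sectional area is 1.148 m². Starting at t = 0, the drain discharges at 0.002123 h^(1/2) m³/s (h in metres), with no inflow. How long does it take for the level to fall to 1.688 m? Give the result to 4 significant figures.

718.6 s

With no inflow, A dh/dt = −0.002123 √h.
This is separable: 2 d(√h)/dt = −0.002123/A, so √h = √h₀ − (0.002123/(2A)) t.
t = 2A(√h₀ − √h)/0.002123 = 2·1.148·(√3.856 − √1.688)/0.002123
  = 2.29600 × (1.96367 − 1.29923) / 0.002123 = 718.584 s.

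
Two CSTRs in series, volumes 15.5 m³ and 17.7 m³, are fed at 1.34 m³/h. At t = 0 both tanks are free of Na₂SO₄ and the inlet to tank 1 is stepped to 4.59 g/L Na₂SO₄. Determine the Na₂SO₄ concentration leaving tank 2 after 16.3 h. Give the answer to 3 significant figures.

1.74 g/L

Each tank obeys Vᵢ dCᵢ/dt = Q(Cᵢ₋₁ − Cᵢ), so τᵢ = Vᵢ/Q.
τ₁ = 15.5/1.34 = 11.567 h; τ₂ = 17.7/1.34 = 13.209 h.
Tank 1: C₁ = C_in(1 − e^(−t/τ₁)). Tank 2 (τ₁ ≠ τ₂): C₂ = C_in[1 − (τ₁ e^(−t/τ₁) − τ₂ e^(−t/τ₂))/(τ₁ − τ₂)].
At t = 16.3: e^(−t/τ₁) = 0.24435, e^(−t/τ₂) = 0.29112.
C₂ = 4.59·[1 − (11.567·0.24435 − 13.209·0.29112)/(-1.6418)] = 4.59·0.37933 = 1.7411 g/L.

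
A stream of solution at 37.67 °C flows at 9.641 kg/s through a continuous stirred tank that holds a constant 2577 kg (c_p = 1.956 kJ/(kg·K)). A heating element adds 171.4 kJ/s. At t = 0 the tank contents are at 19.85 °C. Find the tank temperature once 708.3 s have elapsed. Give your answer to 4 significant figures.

Heat balance on the well-mixed liquid: M c_p dT/dt = ṁ c_p (T_in − T) + 171.4.
Rearrange: dT/dt = (T_ss − T)/τ with τ = M/ṁ = 267.296 s and T_ss = T_in + Q̇/(ṁ c_p) = 46.7591 °C.
Integrating: T(t) = T_ss + (T₀ − T_ss) e^(−t/τ).
T(708.3) = 46.7591 + (-26.9091)·e^(−708.3/267.296) = 46.7591 + (-26.9091)·0.0706603 = 44.8577 °C.

44.86 °C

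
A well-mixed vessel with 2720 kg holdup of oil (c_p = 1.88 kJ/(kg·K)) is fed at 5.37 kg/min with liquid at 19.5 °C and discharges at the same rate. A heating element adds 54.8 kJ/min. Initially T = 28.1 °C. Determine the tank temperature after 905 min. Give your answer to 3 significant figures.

25.5 °C

Energy balance: M c_p dT/dt = ṁ c_p (T_in − T) + 54.8.
Rearrange: dT/dt = (T_ss − T)/τ with τ = M/ṁ = 506.52 min and T_ss = T_in + Q̇/(ṁ c_p) = 24.928 °C.
This is linear first-order; T(t) = T_ss + (T₀ − T_ss) e^(−t/τ).
T(905) = 24.928 + (3.1719)·e^(−905/506.52) = 24.928 + (3.1719)·0.16751 = 25.459 °C.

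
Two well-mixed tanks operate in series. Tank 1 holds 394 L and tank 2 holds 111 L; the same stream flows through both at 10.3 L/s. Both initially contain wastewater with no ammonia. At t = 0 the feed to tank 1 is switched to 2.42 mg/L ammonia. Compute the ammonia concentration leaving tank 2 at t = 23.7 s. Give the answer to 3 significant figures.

0.712 mg/L

Each tank obeys Vᵢ dCᵢ/dt = Q(Cᵢ₋₁ − Cᵢ), so τᵢ = Vᵢ/Q.
τ₁ = 394/10.3 = 38.252 s; τ₂ = 111/10.3 = 10.777 s.
Solving the cascade with C₁(0)=C₂(0)=0 gives C₂(t) = C_in[1 − (τ₁ e^(−t/τ₁) − τ₂ e^(−t/τ₂))/(τ₁ − τ₂)].
At t = 23.7: e^(−t/τ₁) = 0.53818, e^(−t/τ₂) = 0.11089.
C₂ = 2.42·[1 − (38.252·0.53818 − 10.777·0.11089)/(27.476)] = 2.42·0.29423 = 0.71204 mg/L.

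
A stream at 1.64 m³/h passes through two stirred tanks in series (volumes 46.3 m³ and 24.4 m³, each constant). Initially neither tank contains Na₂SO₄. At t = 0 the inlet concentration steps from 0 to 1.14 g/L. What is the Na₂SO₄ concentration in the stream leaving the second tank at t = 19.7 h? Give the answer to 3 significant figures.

Time constants: τᵢ = Vᵢ/Q for each well-mixed tank.
τ₁ = 46.3/1.64 = 28.232 h; τ₂ = 24.4/1.64 = 14.878 h.
Solving the cascade with C₁(0)=C₂(0)=0 gives C₂(t) = C_in[1 − (τ₁ e^(−t/τ₁) − τ₂ e^(−t/τ₂))/(τ₁ − τ₂)].
At t = 19.7: e^(−t/τ₁) = 0.49768, e^(−t/τ₂) = 0.26604.
C₂ = 1.14·[1 − (28.232·0.49768 − 14.878·0.26604)/(13.354)] = 1.14·0.24424 = 0.27843 g/L.

0.278 g/L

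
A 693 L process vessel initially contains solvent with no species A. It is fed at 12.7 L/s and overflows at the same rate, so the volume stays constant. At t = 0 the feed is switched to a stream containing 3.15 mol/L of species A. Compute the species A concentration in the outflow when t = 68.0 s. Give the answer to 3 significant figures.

2.24 mol/L

Species balance on the tank: V dC/dt = Q(C_in − C).
Time constant τ = V/Q = 693/12.7 = 54.567 s.
C approaches C_in exponentially: C(t) = C_in + (C₀ − C_in) e^(−t/τ).
C(68.0) = 3.15 + (0 − 3.15)·e^(−68.0/54.567) = 3.15 + (-3.1500)·0.28760 = 2.2441 mol/L.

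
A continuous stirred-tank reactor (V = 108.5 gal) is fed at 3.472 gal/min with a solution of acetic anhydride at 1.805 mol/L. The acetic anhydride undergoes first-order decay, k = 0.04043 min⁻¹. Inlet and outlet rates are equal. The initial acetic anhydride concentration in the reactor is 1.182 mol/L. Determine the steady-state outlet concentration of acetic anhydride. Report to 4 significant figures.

0.7975 mol/L

V dC/dt = Q(C_in − C) − k V C.
At steady state: 0 = Q C_in − (Q + kV) C_ss, so C_ss = Q C_in/(Q + kV).
C_ss = 3.472·1.805/(3.472 + 0.04043·108.5) = 6.26696/7.85866 = 0.797460 mol/L.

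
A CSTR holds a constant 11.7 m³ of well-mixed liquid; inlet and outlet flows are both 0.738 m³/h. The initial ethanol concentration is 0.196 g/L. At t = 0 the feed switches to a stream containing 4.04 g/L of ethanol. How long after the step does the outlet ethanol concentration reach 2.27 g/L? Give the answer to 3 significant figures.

Species balance: V dC/dt = Q(C_in − C) ⇒ τ = V/Q = 15.854 h.
C(t) = C_in + (C₀ − C_in) e^(−t/τ). Set C = 2.27 and solve for t:
e^(−t/τ) = (C − C_in)/(C₀ − C_in) = (2.27 − 4.04)/(0.196 − 4.04) = 0.46046
t = −τ ln(…) = 15.854 × 0.77553 = 12.295 h.

12.3 h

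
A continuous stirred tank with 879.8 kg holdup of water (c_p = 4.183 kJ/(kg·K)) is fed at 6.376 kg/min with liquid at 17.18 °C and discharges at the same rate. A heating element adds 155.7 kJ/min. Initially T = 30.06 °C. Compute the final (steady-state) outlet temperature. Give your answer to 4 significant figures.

Energy balance: M c_p dT/dt = ṁ c_p (T_in − T) + 155.7.
At steady state dT/dt = 0 ⇒ T_ss = T_in + Q̇/(ṁ c_p) = 17.18 + 155.7/(6.376·4.183) = 23.0178 °C.

23.02 °C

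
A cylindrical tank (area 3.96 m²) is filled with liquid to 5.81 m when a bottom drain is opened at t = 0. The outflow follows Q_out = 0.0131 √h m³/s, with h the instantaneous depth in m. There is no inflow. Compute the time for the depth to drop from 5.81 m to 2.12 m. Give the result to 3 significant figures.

577 s

A dh/dt = −Q_out = −0.0131 √h.
Separate and integrate: 2(√h − √h₀) = −(0.0131/A) t.
t = 2A(√h₀ − √h)/0.0131 = 2·3.96·(√5.81 − √2.12)/0.0131
  = 7.9200 × (2.4104 − 1.4560) / 0.0131 = 576.99 s.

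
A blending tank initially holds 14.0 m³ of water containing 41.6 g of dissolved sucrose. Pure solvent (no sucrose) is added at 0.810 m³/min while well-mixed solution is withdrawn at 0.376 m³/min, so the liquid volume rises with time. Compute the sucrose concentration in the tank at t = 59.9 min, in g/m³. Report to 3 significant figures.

0.419 g/m³

Total volume: dV/dt = Q_in − Q_out = 0.43400 m³/min, so V(t) = 14.0 + 0.43400 t and V(59.9) = 39.997 m³.
Solute balance: dm/dt = 0 − Q_out C = −Q_out m/V(t).
dm/m = −Q_out dt/(V₀ + 0.43400 t); integrating gives ln(m/m₀) = −(Q_out/(Q_in−Q_out)) ln(V/V₀).
m = m₀ (V₀/V)^(Q_out/(Q_in−Q_out)) = 41.6 × (14.0/39.997)^(0.86636) = 16.754 g.
C = m/V = 16.754/39.997 = 0.41889 g/m³.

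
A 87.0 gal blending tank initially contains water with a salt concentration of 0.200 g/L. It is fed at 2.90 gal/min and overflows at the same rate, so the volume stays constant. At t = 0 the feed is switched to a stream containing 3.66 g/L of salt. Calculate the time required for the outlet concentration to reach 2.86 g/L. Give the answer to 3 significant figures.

43.9 min

Species balance: V dC/dt = Q(C_in − C) ⇒ τ = V/Q = 30.000 min.
C(t) = C_in + (C₀ − C_in) e^(−t/τ). Set C = 2.86 and solve for t:
e^(−t/τ) = (C − C_in)/(C₀ − C_in) = (2.86 − 3.66)/(0.200 − 3.66) = 0.23121
t = −τ ln(…) = 30.000 × 1.4644 = 43.932 min.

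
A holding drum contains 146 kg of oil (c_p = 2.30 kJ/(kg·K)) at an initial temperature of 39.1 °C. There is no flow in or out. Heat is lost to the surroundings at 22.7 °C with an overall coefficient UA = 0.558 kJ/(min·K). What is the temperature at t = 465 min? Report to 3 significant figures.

30.3 °C

Unsteady energy balance on the tank contents: M c_p dT/dt = −UA(T − T_amb).
dT/dt = (T_ss − T)/τ with T_ss = T_amb = 22.700 °C, τ = M c_p/UA = 146·2.30/0.558 = 601.79 min.
T approaches T_ss exponentially: T(t) = T_ss + (T₀ − T_ss) e^(−t/τ).
T(465) = 22.700 + (16.400)·0.46177 = 30.273 °C.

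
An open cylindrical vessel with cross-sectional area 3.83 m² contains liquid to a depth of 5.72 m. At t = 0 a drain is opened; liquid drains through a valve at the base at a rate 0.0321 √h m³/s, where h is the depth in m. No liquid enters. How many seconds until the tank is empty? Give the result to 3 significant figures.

With no inflow, A dh/dt = −0.0321 √h.
This is separable: 2 d(√h)/dt = −0.0321/A, so √h = √h₀ − (0.0321/(2A)) t.
Set h = 0: 2√h₀ = (0.0321/A) t_empty ⇒ t_empty = 2A√h₀/0.0321.
t_empty = 2·3.83·√5.72/0.0321 = 7.6600·2.3917/0.0321 = 570.72 s.

571 s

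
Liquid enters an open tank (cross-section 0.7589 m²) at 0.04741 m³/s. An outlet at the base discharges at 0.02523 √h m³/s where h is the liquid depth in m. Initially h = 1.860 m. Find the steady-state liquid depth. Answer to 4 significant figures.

A dh/dt = Q_in − 0.02523 √h. Steady state requires inflow = outflow:
Q_in = 0.02523 √h_ss ⇒ √h_ss = 0.04741/0.02523 = 1.87911.
h_ss = 1.87911² = 3.53106 m. (Since h₀ = 1.860 m < h_ss, the level will rise toward this value.)

3.531 m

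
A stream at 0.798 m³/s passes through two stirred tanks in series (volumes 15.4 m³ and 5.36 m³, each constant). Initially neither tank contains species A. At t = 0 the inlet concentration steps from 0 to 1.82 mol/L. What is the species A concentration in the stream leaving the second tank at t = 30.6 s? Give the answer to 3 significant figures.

Each tank obeys Vᵢ dCᵢ/dt = Q(Cᵢ₋₁ − Cᵢ), so τᵢ = Vᵢ/Q.
τ₁ = 15.4/0.798 = 19.298 s; τ₂ = 5.36/0.798 = 6.7168 s.
Solving the cascade with C₁(0)=C₂(0)=0 gives C₂(t) = C_in[1 − (τ₁ e^(−t/τ₁) − τ₂ e^(−t/τ₂))/(τ₁ − τ₂)].
At t = 30.6: e^(−t/τ₁) = 0.20482, e^(−t/τ₂) = 0.010507.
C₂ = 1.82·[1 − (19.298·0.20482 − 6.7168·0.010507)/(12.581)] = 1.82·0.69145 = 1.2584 mol/L.

1.26 mol/L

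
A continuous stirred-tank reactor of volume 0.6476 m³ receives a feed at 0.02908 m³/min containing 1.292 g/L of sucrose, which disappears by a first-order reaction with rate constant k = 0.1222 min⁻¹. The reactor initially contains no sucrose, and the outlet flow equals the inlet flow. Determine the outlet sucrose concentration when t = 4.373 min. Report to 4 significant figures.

V dC/dt = Q(C_in − C) − k V C.
dC/dt = (Q/V) C_in − (Q/V + k) C; effective rate a = Q/V + k = 0.0449043 + 0.1222 = 0.167104 min⁻¹.
C_ss = Q C_in/(Q + kV) = 0.347186 g/L; C(t) = C_ss + (C₀ − C_ss) e^(−a t).
C(4.373) = 0.347186 + (-0.347186)·e^(−0.167104·4.373) = 0.347186 + (-0.347186)·0.481549 = 0.179999 g/L.

0.1800 g/L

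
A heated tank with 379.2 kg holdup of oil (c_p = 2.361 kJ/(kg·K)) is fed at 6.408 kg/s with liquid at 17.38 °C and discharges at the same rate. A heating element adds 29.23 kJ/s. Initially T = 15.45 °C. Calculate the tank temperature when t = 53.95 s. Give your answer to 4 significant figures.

17.76 °C

M c_p dT/dt = ṁ c_p (T_in − T) + Q̇.
τ = M/ṁ = 59.1760 s; T_ss = T_in + Q̇/(ṁ c_p) = 17.38 + 29.23/(6.408·2.361) = 19.3120 °C.
This is linear first-order; T(t) = T_ss + (T₀ − T_ss) e^(−t/τ).
T(53.95) = 19.3120 + (-3.86201)·e^(−53.95/59.1760) = 19.3120 + (-3.86201)·0.401846 = 17.7601 °C.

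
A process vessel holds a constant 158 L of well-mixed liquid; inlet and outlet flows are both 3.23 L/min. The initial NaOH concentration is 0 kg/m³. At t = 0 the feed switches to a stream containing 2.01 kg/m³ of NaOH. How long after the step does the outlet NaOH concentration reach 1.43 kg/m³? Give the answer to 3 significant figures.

Transient balance on the dissolved component: V dC/dt = Q(C_in − C), so τ = V/Q = 48.916 min.
C(t) = C_in + (C₀ − C_in) e^(−t/τ). Set C = 1.43 and solve for t:
e^(−t/τ) = (C − C_in)/(C₀ − C_in) = (1.43 − 2.01)/(0 − 2.01) = 0.28856
t = −τ ln(…) = 48.916 × 1.2429 = 60.796 min.

60.8 min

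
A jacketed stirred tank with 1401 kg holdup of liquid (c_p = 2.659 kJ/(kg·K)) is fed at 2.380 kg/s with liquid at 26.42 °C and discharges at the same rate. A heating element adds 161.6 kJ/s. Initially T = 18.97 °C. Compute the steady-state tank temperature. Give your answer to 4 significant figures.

51.96 °C

M c_p dT/dt = ṁ c_p (T_in − T) + Q̇.
At steady state dT/dt = 0 ⇒ T_ss = T_in + Q̇/(ṁ c_p) = 26.42 + 161.6/(2.380·2.659) = 51.9556 °C.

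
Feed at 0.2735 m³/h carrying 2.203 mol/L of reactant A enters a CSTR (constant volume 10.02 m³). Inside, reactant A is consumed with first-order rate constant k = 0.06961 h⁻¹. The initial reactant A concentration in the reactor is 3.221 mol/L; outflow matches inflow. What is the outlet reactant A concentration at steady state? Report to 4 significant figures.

0.6205 mol/L

Accumulation = in − out − consumed: V dC/dt = Q C_in − Q C − k V C.
At steady state: 0 = Q C_in − (Q + kV) C_ss, so C_ss = Q C_in/(Q + kV).
C_ss = 0.2735·2.203/(0.2735 + 0.06961·10.02) = 0.602521/0.970992 = 0.620520 mol/L.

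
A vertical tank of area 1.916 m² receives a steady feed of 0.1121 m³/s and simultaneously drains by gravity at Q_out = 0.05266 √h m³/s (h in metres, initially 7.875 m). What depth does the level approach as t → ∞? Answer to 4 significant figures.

4.532 m

Mass balance (ρ constant): A dh/dt = Q_in − 0.05266 √h. At steady state dh/dt = 0:
Q_in = 0.05266 √h_ss ⇒ √h_ss = 0.1121/0.05266 = 2.12875.
h_ss = 2.12875² = 4.53158 m. (Since h₀ = 7.875 m > h_ss, the level will fall toward this value.)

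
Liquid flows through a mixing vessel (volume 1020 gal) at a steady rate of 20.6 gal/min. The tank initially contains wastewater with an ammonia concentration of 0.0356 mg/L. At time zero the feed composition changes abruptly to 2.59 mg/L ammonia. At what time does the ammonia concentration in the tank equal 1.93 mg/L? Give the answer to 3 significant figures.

67.0 min

Mass balance on the solute (V constant): V dC/dt = Q(C_in − C), so τ = V/Q = 49.515 min.
C(t) = C_in + (C₀ − C_in) e^(−t/τ). Set C = 1.93 and solve for t:
e^(−t/τ) = (C − C_in)/(C₀ − C_in) = (1.93 − 2.59)/(0.0356 − 2.59) = 0.25838
t = −τ ln(…) = 49.515 × 1.3533 = 67.010 min.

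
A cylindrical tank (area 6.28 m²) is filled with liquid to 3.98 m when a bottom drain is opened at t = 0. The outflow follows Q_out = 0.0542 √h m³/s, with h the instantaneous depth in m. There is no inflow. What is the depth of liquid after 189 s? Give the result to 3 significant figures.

1.39 m

A dh/dt = −Q_out = −0.0542 √h.
This is separable: 2 d(√h)/dt = −0.0542/A, so √h = √h₀ − (0.0542/(2A)) t.
√h = √3.98 − 0.0542·189/(2·6.28) = 1.9950 − 0.81559 = 1.1794.
h = 1.1794² = 1.3910 m.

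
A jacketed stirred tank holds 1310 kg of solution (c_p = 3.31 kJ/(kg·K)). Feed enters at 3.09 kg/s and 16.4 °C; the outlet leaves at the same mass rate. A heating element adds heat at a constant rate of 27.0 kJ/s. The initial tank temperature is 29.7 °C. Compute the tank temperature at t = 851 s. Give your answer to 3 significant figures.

Heat balance on the well-mixed liquid: M c_p dT/dt = ṁ c_p (T_in − T) + 27.0.
Rearrange: dT/dt = (T_ss − T)/τ with τ = M/ṁ = 423.95 s and T_ss = T_in + Q̇/(ṁ c_p) = 19.040 °C.
Integrating: T(t) = T_ss + (T₀ − T_ss) e^(−t/τ).
T(851) = 19.040 + (10.660)·e^(−851/423.95) = 19.040 + (10.660)·0.13435 = 20.472 °C.

20.5 °C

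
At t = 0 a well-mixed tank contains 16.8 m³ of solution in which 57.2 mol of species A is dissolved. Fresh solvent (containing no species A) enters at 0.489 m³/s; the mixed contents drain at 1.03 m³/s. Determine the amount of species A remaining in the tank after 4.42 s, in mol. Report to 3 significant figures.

Let m(t) be the amount of species A. Volume: V(t) = V₀ + (Q_in − Q_out) t = 16.8 − 0.54100 t; V(4.42) = 14.409 m³.
Species balance (pure solvent in): dm/dt = −Q_out · m/V(t).
Separate: dm/m = −Q_out dt/V(t) ⇒ ln(m/m₀) = −(Q_out/(Q_in−Q_out)) ln(V/V₀).
m = m₀ (V₀/V)^(Q_out/(Q_in−Q_out)) = 57.2 × (16.8/14.409)^(-1.9039) = 42.701 mol.

42.7 mol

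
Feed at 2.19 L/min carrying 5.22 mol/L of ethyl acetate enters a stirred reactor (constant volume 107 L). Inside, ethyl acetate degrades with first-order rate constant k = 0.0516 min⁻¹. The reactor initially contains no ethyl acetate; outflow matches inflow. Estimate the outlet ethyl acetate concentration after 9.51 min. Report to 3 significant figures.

0.735 mol/L

Species balance: V dC/dt = Q C_in − Q C − k V C.
dC/dt = (Q/V) C_in − (Q/V + k) C; effective rate a = Q/V + k = 0.020467 + 0.0516 = 0.072067 min⁻¹.
C_ss = Q C_in/(Q + kV) = 1.4825 mol/L; C(t) = C_ss + (C₀ − C_ss) e^(−a t).
C(9.51) = 1.4825 + (-1.4825)·e^(−0.072067·9.51) = 1.4825 + (-1.4825)·0.50391 = 0.73545 mol/L.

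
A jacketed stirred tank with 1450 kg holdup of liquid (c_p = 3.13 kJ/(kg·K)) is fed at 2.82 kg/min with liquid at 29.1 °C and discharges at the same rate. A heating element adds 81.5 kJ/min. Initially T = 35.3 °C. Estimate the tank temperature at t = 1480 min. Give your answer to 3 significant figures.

38.2 °C

M c_p dT/dt = ṁ c_p (T_in − T) + Q̇.
τ = M/ṁ = 514.18 min; T_ss = T_in + Q̇/(ṁ c_p) = 29.1 + 81.5/(2.82·3.13) = 38.333 °C.
T approaches T_ss exponentially: T(t) = T_ss + (T₀ − T_ss) e^(−t/τ).
T(1480) = 38.333 + (-3.0335)·e^(−1480/514.18) = 38.333 + (-3.0335)·0.056228 = 38.163 °C.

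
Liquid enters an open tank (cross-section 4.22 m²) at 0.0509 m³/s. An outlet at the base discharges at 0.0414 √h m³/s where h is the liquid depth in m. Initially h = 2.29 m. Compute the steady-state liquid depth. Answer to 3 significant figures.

1.51 m

Volume balance on the tank: A dh/dt = Q_in − 0.0414 √h. At steady state dh/dt = 0:
Q_in = 0.0414 √h_ss ⇒ √h_ss = 0.0509/0.0414 = 1.2295.
h_ss = 1.2295² = 1.5116 m. (Since h₀ = 2.29 m > h_ss, the level will fall toward this value.)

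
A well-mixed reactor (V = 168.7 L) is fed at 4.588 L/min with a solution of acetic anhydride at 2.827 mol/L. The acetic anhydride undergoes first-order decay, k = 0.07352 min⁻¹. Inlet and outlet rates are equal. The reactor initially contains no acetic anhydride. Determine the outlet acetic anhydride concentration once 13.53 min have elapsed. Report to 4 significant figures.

0.5680 mol/L

Accumulation = in − out − consumed: V dC/dt = Q C_in − Q C − k V C.
This is linear with rate a = Q/V + k = 0.100716 min⁻¹.
C_ss = Q C_in/(Q + kV) = 0.763369 mol/L; C(t) = C_ss + (C₀ − C_ss) e^(−a t).
C(13.53) = 0.763369 + (-0.763369)·e^(−0.100716·13.53) = 0.763369 + (-0.763369)·0.255971 = 0.567969 mol/L.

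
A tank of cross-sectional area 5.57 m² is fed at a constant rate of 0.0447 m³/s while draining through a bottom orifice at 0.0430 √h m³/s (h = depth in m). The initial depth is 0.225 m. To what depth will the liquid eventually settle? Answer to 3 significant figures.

1.08 m

Level balance: A dh/dt = 0.0447 − 0.0430 √h. Setting dh/dt = 0:
Q_in = 0.0430 √h_ss ⇒ √h_ss = 0.0447/0.0430 = 1.0395.
h_ss = 1.0395² = 1.0806 m. (Since h₀ = 0.225 m < h_ss, the level will rise toward this value.)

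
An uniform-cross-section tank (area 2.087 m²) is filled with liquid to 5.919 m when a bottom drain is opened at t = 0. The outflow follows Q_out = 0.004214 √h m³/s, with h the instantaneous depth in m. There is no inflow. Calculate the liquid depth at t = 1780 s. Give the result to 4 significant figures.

0.4043 m

A dh/dt = −Q_out = −0.004214 √h.
∫ h^(−1/2) dh = −(0.004214/A) ∫ dt, giving 2√h = 2√h₀ − (0.004214/A) t.
√h = √5.919 − 0.004214·1780/(2·2.087) = 2.43290 − 1.79706 = 0.635842.
h = 0.635842² = 0.404294 m.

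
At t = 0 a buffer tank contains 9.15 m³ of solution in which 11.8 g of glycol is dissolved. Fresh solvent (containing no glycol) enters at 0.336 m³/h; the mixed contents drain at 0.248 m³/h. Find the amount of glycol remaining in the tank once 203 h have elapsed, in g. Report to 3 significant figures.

Let m(t) be the amount of glycol. Volume: V(t) = V₀ + (Q_in − Q_out) t = 9.15 + 0.088000 t; V(203) = 27.014 m³.
No glycol enters, so dm/dt = −Q_out · (m/V).
Separate: dm/m = −Q_out dt/V(t) ⇒ ln(m/m₀) = −(Q_out/(Q_in−Q_out)) ln(V/V₀).
m = m₀ (V₀/V)^(Q_out/(Q_in−Q_out)) = 11.8 × (9.15/27.014)^(2.8182) = 0.55829 g.

0.558 g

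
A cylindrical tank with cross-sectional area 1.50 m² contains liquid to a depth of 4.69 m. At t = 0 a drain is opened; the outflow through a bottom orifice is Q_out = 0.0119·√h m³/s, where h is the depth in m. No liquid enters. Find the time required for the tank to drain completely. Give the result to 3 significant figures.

546 s

With no inflow, A dh/dt = −0.0119 √h.
Separate and integrate: 2(√h − √h₀) = −(0.0119/A) t.
Set h = 0: 2√h₀ = (0.0119/A) t_empty ⇒ t_empty = 2A√h₀/0.0119.
t_empty = 2·1.50·√4.69/0.0119 = 3.0000·2.1656/0.0119 = 545.96 s.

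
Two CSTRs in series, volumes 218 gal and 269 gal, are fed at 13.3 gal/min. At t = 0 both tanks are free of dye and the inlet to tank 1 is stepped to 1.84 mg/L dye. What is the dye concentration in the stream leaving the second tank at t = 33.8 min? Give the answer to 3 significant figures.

1.02 mg/L

Each tank obeys Vᵢ dCᵢ/dt = Q(Cᵢ₋₁ − Cᵢ), so τᵢ = Vᵢ/Q.
τ₁ = 218/13.3 = 16.391 min; τ₂ = 269/13.3 = 20.226 min.
Tank 1: C₁ = C_in(1 − e^(−t/τ₁)). Tank 2 (τ₁ ≠ τ₂): C₂ = C_in[1 − (τ₁ e^(−t/τ₁) − τ₂ e^(−t/τ₂))/(τ₁ − τ₂)].
At t = 33.8: e^(−t/τ₁) = 0.12719, e^(−t/τ₂) = 0.18803.
C₂ = 1.84·[1 − (16.391·0.12719 − 20.226·0.18803)/(-3.8346)] = 1.84·0.55189 = 1.0155 mg/L.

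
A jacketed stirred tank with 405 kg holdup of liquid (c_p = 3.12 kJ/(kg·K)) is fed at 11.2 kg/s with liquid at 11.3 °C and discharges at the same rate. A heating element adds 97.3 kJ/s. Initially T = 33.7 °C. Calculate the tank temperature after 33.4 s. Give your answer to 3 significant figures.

21.9 °C

M c_p dT/dt = ṁ c_p (T_in − T) + Q̇.
Rearrange: dT/dt = (T_ss − T)/τ with τ = M/ṁ = 36.161 s and T_ss = T_in + Q̇/(ṁ c_p) = 14.084 °C.
Solution: T(t) = T_ss + (T₀ − T_ss) e^(−t/τ).
T(33.4) = 14.084 + (19.616)·e^(−33.4/36.161) = 14.084 + (19.616)·0.39707 = 21.873 °C.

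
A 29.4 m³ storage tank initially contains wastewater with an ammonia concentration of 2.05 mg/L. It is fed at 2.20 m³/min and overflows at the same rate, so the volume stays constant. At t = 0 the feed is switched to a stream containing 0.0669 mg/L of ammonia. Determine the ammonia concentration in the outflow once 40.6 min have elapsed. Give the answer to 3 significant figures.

0.162 mg/L

Transient balance on the dissolved component: V dC/dt = Q(C_in − C).
Time constant τ = V/Q = 29.4/2.20 = 13.364 min.
Solution: C(t) = C_in + (C₀ − C_in) e^(−t/τ).
C(40.6) = 0.0669 + (2.05 − 0.0669)·e^(−40.6/13.364) = 0.0669 + (1.9831)·0.047926 = 0.16194 mg/L.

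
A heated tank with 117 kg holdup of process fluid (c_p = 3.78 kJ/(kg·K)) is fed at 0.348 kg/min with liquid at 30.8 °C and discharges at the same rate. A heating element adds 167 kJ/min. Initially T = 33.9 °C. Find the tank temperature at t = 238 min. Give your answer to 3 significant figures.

Energy balance: M c_p dT/dt = ṁ c_p (T_in − T) + 167.
τ = M/ṁ = 336.21 min; T_ss = T_in + Q̇/(ṁ c_p) = 30.8 + 167/(0.348·3.78) = 157.75 °C.
T approaches T_ss exponentially: T(t) = T_ss + (T₀ − T_ss) e^(−t/τ).
T(238) = 157.75 + (-123.85)·e^(−238/336.21) = 157.75 + (-123.85)·0.49268 = 96.734 °C.

96.7 °C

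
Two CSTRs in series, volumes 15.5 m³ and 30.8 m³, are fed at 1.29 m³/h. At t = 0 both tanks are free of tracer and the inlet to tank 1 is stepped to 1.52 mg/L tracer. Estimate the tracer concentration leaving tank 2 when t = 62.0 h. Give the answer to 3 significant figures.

1.30 mg/L

Time constants: τᵢ = Vᵢ/Q for each well-mixed tank.
τ₁ = 15.5/1.29 = 12.016 h; τ₂ = 30.8/1.29 = 23.876 h.
Solving the cascade with C₁(0)=C₂(0)=0 gives C₂(t) = C_in[1 − (τ₁ e^(−t/τ₁) − τ₂ e^(−t/τ₂))/(τ₁ − τ₂)].
At t = 62.0: e^(−t/τ₁) = 0.0057417, e^(−t/τ₂) = 0.074515.
C₂ = 1.52·[1 − (12.016·0.0057417 − 23.876·0.074515)/(-11.860)] = 1.52·0.85581 = 1.3008 mg/L.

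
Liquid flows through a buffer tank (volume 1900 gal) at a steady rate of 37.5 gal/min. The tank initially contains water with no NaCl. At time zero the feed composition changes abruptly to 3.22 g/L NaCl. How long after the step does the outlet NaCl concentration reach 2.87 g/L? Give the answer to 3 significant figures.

Species balance: V dC/dt = Q(C_in − C) ⇒ τ = V/Q = 50.667 min.
C(t) = C_in + (C₀ − C_in) e^(−t/τ). Set C = 2.87 and solve for t:
e^(−t/τ) = (C − C_in)/(C₀ − C_in) = (2.87 − 3.22)/(0 − 3.22) = 0.10870
t = −τ ln(…) = 50.667 × 2.2192 = 112.44 min.

112 min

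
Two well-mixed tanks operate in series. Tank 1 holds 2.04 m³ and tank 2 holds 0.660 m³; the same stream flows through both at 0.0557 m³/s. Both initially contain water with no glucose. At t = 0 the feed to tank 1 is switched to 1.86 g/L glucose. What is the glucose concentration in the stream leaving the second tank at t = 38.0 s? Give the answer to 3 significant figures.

0.922 g/L

Each tank obeys Vᵢ dCᵢ/dt = Q(Cᵢ₋₁ − Cᵢ), so τᵢ = Vᵢ/Q.
τ₁ = 2.04/0.0557 = 36.625 s; τ₂ = 0.660/0.0557 = 11.849 s.
Tank 1: C₁ = C_in(1 − e^(−t/τ₁)). Tank 2 (τ₁ ≠ τ₂): C₂ = C_in[1 − (τ₁ e^(−t/τ₁) − τ₂ e^(−t/τ₂))/(τ₁ − τ₂)].
At t = 38.0: e^(−t/τ₁) = 0.35432, e^(−t/τ₂) = 0.040479.
C₂ = 1.86·[1 − (36.625·0.35432 − 11.849·0.040479)/(24.776)] = 1.86·0.49558 = 0.92178 g/L.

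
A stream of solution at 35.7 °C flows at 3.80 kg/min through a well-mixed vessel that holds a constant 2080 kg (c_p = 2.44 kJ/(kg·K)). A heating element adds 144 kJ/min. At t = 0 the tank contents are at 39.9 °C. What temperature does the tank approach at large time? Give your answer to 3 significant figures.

51.2 °C

Energy balance: M c_p dT/dt = ṁ c_p (T_in − T) + 144.
At steady state dT/dt = 0 ⇒ T_ss = T_in + Q̇/(ṁ c_p) = 35.7 + 144/(3.80·2.44) = 51.231 °C.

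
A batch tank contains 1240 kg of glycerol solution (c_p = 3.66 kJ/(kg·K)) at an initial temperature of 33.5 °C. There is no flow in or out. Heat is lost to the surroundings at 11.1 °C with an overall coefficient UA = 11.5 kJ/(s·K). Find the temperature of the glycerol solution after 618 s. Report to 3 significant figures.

Lumped-capacitance energy balance: M c_p dT/dt = UA(T_amb − T).
dT/dt = (T_ss − T)/τ with T_ss = T_amb = 11.100 °C, τ = M c_p/UA = 1240·3.66/11.5 = 394.64 s.
T approaches T_ss exponentially: T(t) = T_ss + (T₀ − T_ss) e^(−t/τ).
T(618) = 11.100 + (22.400)·0.20889 = 15.779 °C.

15.8 °C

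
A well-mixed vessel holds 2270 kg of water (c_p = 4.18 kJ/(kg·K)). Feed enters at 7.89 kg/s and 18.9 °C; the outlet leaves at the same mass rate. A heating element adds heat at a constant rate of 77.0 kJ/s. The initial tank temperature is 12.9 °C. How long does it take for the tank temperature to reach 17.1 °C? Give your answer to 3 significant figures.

202 s

First-law balance (no shaft work): M c_p dT/dt = ṁ c_p (T_in − T) + 77.0.
τ = M/ṁ = 287.71 s; T_ss = T_in + Q̇/(ṁ c_p) = 21.235 °C.
T(t) = T_ss + (T₀ − T_ss) e^(−t/τ). Set T = 17.1:
e^(−t/τ) = (17.1 − 21.235)/(12.9 − 21.235) = 0.49608
t = −287.71 · ln(0.49608) = 201.68 s.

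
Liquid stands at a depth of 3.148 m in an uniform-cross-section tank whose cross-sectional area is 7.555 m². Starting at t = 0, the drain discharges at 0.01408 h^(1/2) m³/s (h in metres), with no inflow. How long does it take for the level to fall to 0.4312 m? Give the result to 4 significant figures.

1199 s

With no inflow, A dh/dt = −0.01408 √h.
This is separable: 2 d(√h)/dt = −0.01408/A, so √h = √h₀ − (0.01408/(2A)) t.
t = 2A(√h₀ − √h)/0.01408 = 2·7.555·(√3.148 − √0.4312)/0.01408
  = 15.1100 × (1.77426 − 0.656658) / 0.01408 = 1199.36 s.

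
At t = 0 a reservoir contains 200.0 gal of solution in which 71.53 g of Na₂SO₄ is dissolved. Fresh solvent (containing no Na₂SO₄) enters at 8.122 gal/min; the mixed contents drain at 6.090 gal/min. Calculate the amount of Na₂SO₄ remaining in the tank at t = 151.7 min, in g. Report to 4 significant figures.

4.370 g

Total volume: dV/dt = Q_in − Q_out = 2.03200 gal/min, so V(t) = 200.0 + 2.03200 t and V(151.7) = 508.254 gal.
No Na₂SO₄ enters, so dm/dt = −Q_out · (m/V).
Separate: dm/m = −Q_out dt/V(t) ⇒ ln(m/m₀) = −(Q_out/(Q_in−Q_out)) ln(V/V₀).
m = m₀ (V₀/V)^(Q_out/(Q_in−Q_out)) = 71.53 × (200.0/508.254)^(2.99705) = 4.37050 g.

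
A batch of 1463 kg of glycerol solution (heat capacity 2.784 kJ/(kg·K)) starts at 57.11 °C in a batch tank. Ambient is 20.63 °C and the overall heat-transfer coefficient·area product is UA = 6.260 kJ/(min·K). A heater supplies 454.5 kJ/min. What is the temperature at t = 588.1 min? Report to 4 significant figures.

78.60 °C

Heat balance on the well-mixed liquid: M c_p dT/dt = −UA(T − T_amb) + Q̇.
dT/dt = (T_ss − T)/τ with T_ss = T_amb + Q̇/UA = 20.63 + 454.5/6.260 = 93.2338 °C, τ = M c_p/UA = 1463·2.784/6.260 = 650.638 min.
T approaches T_ss exponentially: T(t) = T_ss + (T₀ − T_ss) e^(−t/τ).
T(588.1) = 93.2338 + (-36.1238)·0.404994 = 78.6039 °C.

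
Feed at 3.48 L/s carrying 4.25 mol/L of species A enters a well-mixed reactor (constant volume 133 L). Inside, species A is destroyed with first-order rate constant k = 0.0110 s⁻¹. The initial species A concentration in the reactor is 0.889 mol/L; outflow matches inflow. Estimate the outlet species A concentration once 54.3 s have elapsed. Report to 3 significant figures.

2.71 mol/L

Accumulation = in − out − consumed: V dC/dt = Q C_in − Q C − k V C.
This is linear with rate a = Q/V + k = 0.037165 s⁻¹.
C_ss = Q C_in/(Q + kV) = 2.9921 mol/L; C(t) = C_ss + (C₀ − C_ss) e^(−a t).
C(54.3) = 2.9921 + (-2.1031)·e^(−0.037165·54.3) = 2.9921 + (-2.1031)·0.13291 = 2.7126 mol/L.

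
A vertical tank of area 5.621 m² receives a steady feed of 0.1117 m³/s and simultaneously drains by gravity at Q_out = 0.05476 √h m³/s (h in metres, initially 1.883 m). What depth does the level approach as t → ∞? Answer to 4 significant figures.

A dh/dt = Q_in − 0.05476 √h. Steady state requires inflow = outflow:
Q_in = 0.05476 √h_ss ⇒ √h_ss = 0.1117/0.05476 = 2.03981.
h_ss = 2.03981² = 4.16083 m. (Since h₀ = 1.883 m < h_ss, the level will rise toward this value.)

4.161 m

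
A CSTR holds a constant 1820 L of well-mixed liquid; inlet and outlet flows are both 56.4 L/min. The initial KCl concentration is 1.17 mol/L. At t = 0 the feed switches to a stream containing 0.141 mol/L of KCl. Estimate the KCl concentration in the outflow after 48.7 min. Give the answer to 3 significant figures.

0.369 mol/L

Unsteady species balance (constant V, well mixed): V dC/dt = Q(C_in − C).
Time constant τ = V/Q = 1820/56.4 = 32.270 min.
Solution: C(t) = C_in + (C₀ − C_in) e^(−t/τ).
C(48.7) = 0.141 + (1.17 − 0.141)·e^(−48.7/32.270) = 0.141 + (1.0290)·0.22109 = 0.36851 mol/L.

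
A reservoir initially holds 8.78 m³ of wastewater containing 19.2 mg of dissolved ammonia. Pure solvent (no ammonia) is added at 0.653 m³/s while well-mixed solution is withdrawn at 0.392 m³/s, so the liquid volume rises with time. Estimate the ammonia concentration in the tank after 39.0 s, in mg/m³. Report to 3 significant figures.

Total volume: dV/dt = Q_in − Q_out = 0.26100 m³/s, so V(t) = 8.78 + 0.26100 t and V(39.0) = 18.959 m³.
Species balance (pure solvent in): dm/dt = −Q_out · m/V(t).
Separate: dm/m = −Q_out dt/V(t) ⇒ ln(m/m₀) = −(Q_out/(Q_in−Q_out)) ln(V/V₀).
m = m₀ (V₀/V)^(Q_out/(Q_in−Q_out)) = 19.2 × (8.78/18.959)^(1.5019) = 6.0420 mg.
C = m/V = 6.0420/18.959 = 0.31869 mg/m³.

0.319 mg/m³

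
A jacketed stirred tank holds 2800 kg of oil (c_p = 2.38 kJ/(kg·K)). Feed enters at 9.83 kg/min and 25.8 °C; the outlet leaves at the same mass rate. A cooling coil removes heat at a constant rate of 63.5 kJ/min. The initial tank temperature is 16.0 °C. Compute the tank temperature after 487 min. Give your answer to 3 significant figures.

21.8 °C

M c_p dT/dt = ṁ c_p (T_in − T) − Q̇.
τ = M/ṁ = 284.84 min; T_ss = T_in − Q̇/(ṁ c_p) = 25.8 − 63.5/(9.83·2.38) = 23.086 °C.
T approaches T_ss exponentially: T(t) = T_ss + (T₀ − T_ss) e^(−t/τ).
T(487) = 23.086 + (-7.0858)·e^(−487/284.84) = 23.086 + (-7.0858)·0.18092 = 21.804 °C.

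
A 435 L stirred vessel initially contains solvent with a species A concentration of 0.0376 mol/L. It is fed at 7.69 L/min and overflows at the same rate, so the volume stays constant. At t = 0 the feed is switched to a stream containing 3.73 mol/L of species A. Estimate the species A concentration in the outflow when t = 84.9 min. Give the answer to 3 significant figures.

2.91 mol/L

Species balance on the tank: V dC/dt = Q(C_in − C).
So dC/dt = (C_in − C)/τ with τ = V/Q = 435/7.69 = 56.567 min.
C approaches C_in exponentially: C(t) = C_in + (C₀ − C_in) e^(−t/τ).
C(84.9) = 3.73 + (0.0376 − 3.73)·e^(−84.9/56.567) = 3.73 + (-3.6924)·0.22293 = 2.9068 mol/L.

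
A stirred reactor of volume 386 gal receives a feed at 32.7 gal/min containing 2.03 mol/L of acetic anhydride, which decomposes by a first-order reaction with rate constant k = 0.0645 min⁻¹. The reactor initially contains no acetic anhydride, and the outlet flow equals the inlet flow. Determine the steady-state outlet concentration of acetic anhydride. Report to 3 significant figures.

1.15 mol/L

Species balance: V dC/dt = Q C_in − Q C − k V C.
At steady state: 0 = Q C_in − (Q + kV) C_ss, so C_ss = Q C_in/(Q + kV).
C_ss = 32.7·2.03/(32.7 + 0.0645·386) = 66.381/57.597 = 1.1525 mol/L.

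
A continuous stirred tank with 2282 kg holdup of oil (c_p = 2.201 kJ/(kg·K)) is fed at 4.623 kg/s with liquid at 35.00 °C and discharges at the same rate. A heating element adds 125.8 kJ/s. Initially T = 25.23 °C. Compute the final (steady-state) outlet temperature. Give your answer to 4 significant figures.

47.36 °C

M c_p dT/dt = ṁ c_p (T_in − T) + Q̇.
At steady state dT/dt = 0 ⇒ T_ss = T_in + Q̇/(ṁ c_p) = 35.00 + 125.8/(4.623·2.201) = 47.3634 °C.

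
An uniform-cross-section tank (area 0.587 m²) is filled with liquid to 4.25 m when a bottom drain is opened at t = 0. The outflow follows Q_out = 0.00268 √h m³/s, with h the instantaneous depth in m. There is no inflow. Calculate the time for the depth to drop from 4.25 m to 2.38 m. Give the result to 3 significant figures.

A dh/dt = −Q_out = −0.00268 √h.
Separate and integrate: 2(√h − √h₀) = −(0.00268/A) t.
t = 2A(√h₀ − √h)/0.00268 = 2·0.587·(√4.25 − √2.38)/0.00268
  = 1.1740 × (2.0616 − 1.5427) / 0.00268 = 227.28 s.

227 s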